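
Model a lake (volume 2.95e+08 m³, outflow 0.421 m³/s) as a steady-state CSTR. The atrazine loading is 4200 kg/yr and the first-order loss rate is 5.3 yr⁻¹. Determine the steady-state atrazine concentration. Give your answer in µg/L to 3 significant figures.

Outflow Q = 0.421 m³/s × 3.156e+07 s/yr = 1.329e+07 m³/yr.
Steady-state CSTR mass balance: W = Q·C + k·V·C, so C = W/(Q + kV).
Q + kV = 1.329e+07 + 5.3·2.95e+08 = 1.577e+09 m³/yr.
C = 4200/1.577e+09 = 2.664e-06 kg/m³ = 0.002664 mg/L = 2.664 µg/L.

2.66 µg/L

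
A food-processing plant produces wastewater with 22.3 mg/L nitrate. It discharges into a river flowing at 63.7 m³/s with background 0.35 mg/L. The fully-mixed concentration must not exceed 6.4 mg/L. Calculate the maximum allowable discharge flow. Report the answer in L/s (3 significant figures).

24200 L/s

Mass balance at complete mixing: C_std·(Q_w + Q_r) = Q_w·C_e + Q_r·C_b.
Rearranging, Q_w = Q_r·(C_std − C_b)/(C_e − C_std) = 63.7·(6.4 − 0.35) / (22.3 − 6.4) = 24.24 m³/s.
= 2.424e+04 L/s.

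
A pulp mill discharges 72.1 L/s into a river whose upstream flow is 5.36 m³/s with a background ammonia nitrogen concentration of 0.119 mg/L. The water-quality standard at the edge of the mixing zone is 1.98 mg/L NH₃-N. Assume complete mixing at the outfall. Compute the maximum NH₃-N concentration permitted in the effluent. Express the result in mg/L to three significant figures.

140 mg/L

72.1 L/s = 0.0721 m³/s.
Mass balance: 1.98·5.432 = 0.0721·Cₑ + 5.36·0.119.
Cₑ = (10.76 − 0.6378) / 0.0721 = 140.3 mg/L.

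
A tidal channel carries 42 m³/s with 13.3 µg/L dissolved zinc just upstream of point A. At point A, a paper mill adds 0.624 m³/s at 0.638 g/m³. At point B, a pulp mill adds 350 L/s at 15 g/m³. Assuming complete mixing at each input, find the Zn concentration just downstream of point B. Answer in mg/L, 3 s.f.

0.144 mg/L

13.3 µg/L = 0.0133 mg/L.
After input A: C = (42·0.0133 + 0.624·0.638) / 42.62 = 0.02245 mg/L.
350 L/s = 0.35 m³/s.
After input B: C = (42.62·0.02245 + 0.35·15) / 42.97 = 0.1444 mg/L.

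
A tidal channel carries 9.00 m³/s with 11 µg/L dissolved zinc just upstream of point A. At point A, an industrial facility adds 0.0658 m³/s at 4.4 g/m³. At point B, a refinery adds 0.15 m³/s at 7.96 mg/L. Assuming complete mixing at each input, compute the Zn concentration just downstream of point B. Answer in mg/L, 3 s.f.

0.172 mg/L

11 µg/L = 0.011 mg/L.
After input A: C = (9·0.011 + 0.0658·4.4) / 9.066 = 0.04286 mg/L.
After input B: C = (9.066·0.04286 + 0.15·7.96) / 9.216 = 0.1717 mg/L.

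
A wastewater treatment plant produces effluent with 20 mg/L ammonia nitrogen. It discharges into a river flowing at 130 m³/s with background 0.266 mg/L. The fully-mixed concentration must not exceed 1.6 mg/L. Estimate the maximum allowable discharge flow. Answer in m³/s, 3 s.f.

Mass balance at complete mixing: C_std·(Q_w + Q_r) = Q_w·C_e + Q_r·C_b.
Rearranging, Q_w = Q_r·(C_std − C_b)/(C_e − C_std) = 130·(1.6 − 0.266) / (20 − 1.6) = 9.425 m³/s.

9.43 m³/s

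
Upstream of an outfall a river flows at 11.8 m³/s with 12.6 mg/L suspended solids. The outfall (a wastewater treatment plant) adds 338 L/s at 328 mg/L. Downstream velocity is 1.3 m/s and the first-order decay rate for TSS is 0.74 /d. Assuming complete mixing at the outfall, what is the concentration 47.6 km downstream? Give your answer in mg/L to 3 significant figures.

338 L/s = 0.338 m³/s.
After complete mixing, C₀ = (0.338·328 + 11.8·12.6) / 12.14 = 21.38 mg/L.
Travel time t = 4.76e+04 m / 1.3 m/s = 3.662e+04 s = 0.4238 d.
C = 21.38·exp(−0.74·0.4238) = 21.38·0.7308 = 15.63 mg/L.

15.6 mg/L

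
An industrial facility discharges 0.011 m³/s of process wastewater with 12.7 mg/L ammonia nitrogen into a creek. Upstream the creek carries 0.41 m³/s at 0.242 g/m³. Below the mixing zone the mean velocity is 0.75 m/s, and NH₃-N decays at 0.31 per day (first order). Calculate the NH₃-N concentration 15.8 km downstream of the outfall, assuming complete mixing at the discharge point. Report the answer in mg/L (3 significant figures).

After complete mixing, C₀ = (0.011·12.7 + 0.41·0.242) / 0.421 = 0.5675 mg/L.
Travel time t = 1.58e+04 m / 0.75 m/s = 2.107e+04 s = 0.2438 d.
C = 0.5675·exp(−0.31·0.2438) = 0.5675·0.9272 = 0.5262 mg/L.

0.526 mg/L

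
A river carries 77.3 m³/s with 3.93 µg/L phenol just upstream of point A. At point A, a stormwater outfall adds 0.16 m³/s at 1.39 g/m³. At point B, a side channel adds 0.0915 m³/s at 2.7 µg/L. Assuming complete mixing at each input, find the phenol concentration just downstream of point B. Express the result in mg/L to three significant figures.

3.93 µg/L = 0.00393 mg/L.
After input A: C = (77.3·0.00393 + 0.16·1.39) / 77.46 = 0.006793 mg/L.
2.7 µg/L = 0.0027 mg/L.
After input B: C = (77.46·0.006793 + 0.0915·0.0027) / 77.55 = 0.006788 mg/L.

0.00679 mg/L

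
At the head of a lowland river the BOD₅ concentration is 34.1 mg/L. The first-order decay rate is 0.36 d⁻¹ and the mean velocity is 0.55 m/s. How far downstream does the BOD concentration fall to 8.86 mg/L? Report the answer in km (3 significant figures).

From C = C₀·e^(−kt), t = ln(C₀/C)/k = ln(34.1/8.86)/0.36 = 1.348/0.36 = 3.744 d.
Distance = v·t = 0.55 m/s × 3.235e+05 s = 1.779e+05 m = 177.9 km.

178 km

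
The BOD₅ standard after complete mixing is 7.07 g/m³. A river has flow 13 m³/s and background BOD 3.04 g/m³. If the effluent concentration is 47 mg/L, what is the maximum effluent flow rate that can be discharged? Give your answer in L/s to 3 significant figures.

Mass balance at complete mixing: C_std·(Q_w + Q_r) = Q_w·C_e + Q_r·C_b.
Rearranging, Q_w = Q_r·(C_std − C_b)/(C_e − C_std) = 13·(7.07 − 3.04) / (47 − 7.07) = 1.312 m³/s.
= 1312 L/s.

1310 L/s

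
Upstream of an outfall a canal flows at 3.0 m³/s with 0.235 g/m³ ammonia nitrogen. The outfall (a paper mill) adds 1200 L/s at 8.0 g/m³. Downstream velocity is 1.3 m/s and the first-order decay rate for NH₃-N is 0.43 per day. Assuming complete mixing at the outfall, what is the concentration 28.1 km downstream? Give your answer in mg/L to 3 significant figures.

2.20 mg/L

1200 L/s = 1.2 m³/s.
After complete mixing, C₀ = (1.2·8 + 3·0.235) / 4.2 = 2.454 mg/L.
Travel time t = 2.81e+04 m / 1.3 m/s = 2.162e+04 s = 0.2502 d.
C = 2.454·exp(−0.43·0.2502) = 2.454·0.898 = 2.203 mg/L.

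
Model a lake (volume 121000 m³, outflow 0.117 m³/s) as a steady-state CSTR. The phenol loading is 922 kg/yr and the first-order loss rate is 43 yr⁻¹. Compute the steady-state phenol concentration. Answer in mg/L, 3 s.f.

Outflow Q = 0.117 m³/s × 3.156e+07 s/yr = 3.692e+06 m³/yr.
Steady-state CSTR mass balance: W = Q·C + k·V·C, so C = W/(Q + kV).
Q + kV = 3.692e+06 + 43·121000 = 8.895e+06 m³/yr.
C = 922/8.895e+06 = 0.0001037 kg/m³ = 0.1037 mg/L.

0.104 mg/L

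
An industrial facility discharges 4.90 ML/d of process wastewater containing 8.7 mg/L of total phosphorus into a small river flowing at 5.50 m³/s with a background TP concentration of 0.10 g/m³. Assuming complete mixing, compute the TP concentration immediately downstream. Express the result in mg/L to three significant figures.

0.188 mg/L

4.90 ML/d = 0.05671 m³/s.
Flow-weighted mixing gives C = (0.05671·8.7 + 5.5·0.1) / (0.05671 + 5.5) = 1.043/5.557 = 0.1878 mg/L.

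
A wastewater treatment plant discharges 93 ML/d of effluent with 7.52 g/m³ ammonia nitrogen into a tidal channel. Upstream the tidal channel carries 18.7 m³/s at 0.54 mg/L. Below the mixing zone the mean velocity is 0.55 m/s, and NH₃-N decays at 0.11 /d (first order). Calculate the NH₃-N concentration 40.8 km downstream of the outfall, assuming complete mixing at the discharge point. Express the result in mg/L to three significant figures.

93 ML/d = 1.076 m³/s.
After complete mixing, C₀ = (1.076·7.52 + 18.7·0.54) / 19.78 = 0.9199 mg/L.
Travel time t = 4.08e+04 m / 0.55 m/s = 7.418e+04 s = 0.8586 d.
C = 0.9199·exp(−0.11·0.8586) = 0.9199·0.9099 = 0.837 mg/L.

0.837 mg/L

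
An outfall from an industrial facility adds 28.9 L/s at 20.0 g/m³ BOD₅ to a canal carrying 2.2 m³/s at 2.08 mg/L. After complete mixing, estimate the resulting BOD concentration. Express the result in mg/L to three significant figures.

2.31 mg/L

28.9 L/s = 0.0289 m³/s.
Flow-weighted mixing gives C = (0.0289·20 + 2.2·2.08) / (0.0289 + 2.2) = 5.154/2.229 = 2.312 mg/L.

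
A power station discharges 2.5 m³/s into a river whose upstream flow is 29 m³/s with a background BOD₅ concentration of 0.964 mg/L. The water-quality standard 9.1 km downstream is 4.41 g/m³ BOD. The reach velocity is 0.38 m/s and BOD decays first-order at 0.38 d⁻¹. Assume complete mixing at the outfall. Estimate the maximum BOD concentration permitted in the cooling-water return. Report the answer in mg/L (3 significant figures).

50.6 mg/L

Travel time to the compliance point: t = 9100/0.38 = 2.395e+04 s = 0.2772 d; decay factor exp(−0.38·0.2772) = 0.9.
So the concentration just after mixing may be at most 4.41/0.9 = 4.9 mg/L.
Mass balance: 4.9·31.5 = 2.5·Cₑ + 29·0.964.
Cₑ = (154.3 − 27.96) / 2.5 = 50.56 mg/L.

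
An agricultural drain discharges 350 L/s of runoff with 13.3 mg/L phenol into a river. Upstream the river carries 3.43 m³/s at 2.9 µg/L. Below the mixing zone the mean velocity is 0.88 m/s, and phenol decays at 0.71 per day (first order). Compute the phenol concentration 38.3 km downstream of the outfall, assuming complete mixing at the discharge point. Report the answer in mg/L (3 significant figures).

0.863 mg/L

350 L/s = 0.35 m³/s.
2.9 µg/L = 0.0029 mg/L.
After complete mixing, C₀ = (0.35·13.3 + 3.43·0.0029) / 3.78 = 1.234 mg/L.
Travel time t = 3.83e+04 m / 0.88 m/s = 4.352e+04 s = 0.5037 d.
C = 1.234·exp(−0.71·0.5037) = 1.234·0.6993 = 0.863 mg/L.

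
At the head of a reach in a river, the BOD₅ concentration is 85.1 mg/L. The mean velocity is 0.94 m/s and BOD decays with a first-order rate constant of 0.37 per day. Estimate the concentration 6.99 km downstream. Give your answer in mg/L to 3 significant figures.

82.4 mg/L

Travel time t = 6.99 km / 0.94 m/s = 6990/0.94 = 7436 s = 0.08607 d.
First-order decay: C = 85.1·exp(−0.37·0.08607) = 85.1·0.9687 = 82.43 mg/L.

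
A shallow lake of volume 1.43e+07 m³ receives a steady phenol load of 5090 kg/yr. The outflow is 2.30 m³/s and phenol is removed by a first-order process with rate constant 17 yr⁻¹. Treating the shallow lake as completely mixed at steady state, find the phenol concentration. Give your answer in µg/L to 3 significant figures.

16.1 µg/L

Outflow Q = 2.30 m³/s × 3.156e+07 s/yr = 7.258e+07 m³/yr.
Steady-state CSTR mass balance: W = Q·C + k·V·C, so C = W/(Q + kV).
Q + kV = 7.258e+07 + 17·1.43e+07 = 3.157e+08 m³/yr.
C = 5090/3.157e+08 = 1.612e-05 kg/m³ = 0.01612 mg/L = 16.12 µg/L.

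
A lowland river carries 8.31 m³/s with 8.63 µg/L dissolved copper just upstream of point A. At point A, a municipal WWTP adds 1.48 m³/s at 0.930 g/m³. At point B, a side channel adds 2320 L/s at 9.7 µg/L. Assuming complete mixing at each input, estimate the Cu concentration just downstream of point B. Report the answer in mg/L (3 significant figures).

0.121 mg/L

8.63 µg/L = 0.00863 mg/L.
After input A: C = (8.31·0.00863 + 1.48·0.93) / 9.79 = 0.1479 mg/L.
2320 L/s = 2.32 m³/s.
9.7 µg/L = 0.0097 mg/L.
After input B: C = (9.79·0.1479 + 2.32·0.0097) / 12.11 = 0.1214 mg/L.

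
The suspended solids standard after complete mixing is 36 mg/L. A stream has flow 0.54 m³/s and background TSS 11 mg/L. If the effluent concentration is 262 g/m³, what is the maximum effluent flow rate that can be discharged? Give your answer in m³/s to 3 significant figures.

Mass balance at complete mixing: C_std·(Q_w + Q_r) = Q_w·C_e + Q_r·C_b.
Rearranging, Q_w = Q_r·(C_std − C_b)/(C_e − C_std) = 0.54·(36 − 11) / (262 − 36) = 0.05973 m³/s.

0.0597 m³/s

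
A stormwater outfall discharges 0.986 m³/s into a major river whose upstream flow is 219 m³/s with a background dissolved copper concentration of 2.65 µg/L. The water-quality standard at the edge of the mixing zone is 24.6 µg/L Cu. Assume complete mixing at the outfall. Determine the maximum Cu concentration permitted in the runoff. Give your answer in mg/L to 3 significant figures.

2.65 µg/L = 0.00265 mg/L.
24.6 µg/L = 0.0246 mg/L.
Mass balance: 0.0246·220 = 0.986·Cₑ + 219·0.00265.
Cₑ = (5.412 − 0.5804) / 0.986 = 4.9 mg/L.

4.90 mg/L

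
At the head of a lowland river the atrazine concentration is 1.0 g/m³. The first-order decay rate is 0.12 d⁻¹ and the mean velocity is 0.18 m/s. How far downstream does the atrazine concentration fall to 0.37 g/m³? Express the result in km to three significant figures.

129 km

From C = C₀·e^(−kt), t = ln(C₀/C)/k = ln(1.0/0.37)/0.12 = 0.9943/0.12 = 8.285 d.
Distance = v·t = 0.18 m/s × 7.159e+05 s = 1.289e+05 m = 128.9 km.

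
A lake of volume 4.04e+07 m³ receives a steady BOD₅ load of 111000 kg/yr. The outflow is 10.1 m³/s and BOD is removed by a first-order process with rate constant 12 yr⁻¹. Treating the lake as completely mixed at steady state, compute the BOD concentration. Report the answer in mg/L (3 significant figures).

Outflow Q = 10.1 m³/s × 3.156e+07 s/yr = 3.187e+08 m³/yr.
Steady-state CSTR mass balance: W = Q·C + k·V·C, so C = W/(Q + kV).
Q + kV = 3.187e+08 + 12·4.04e+07 = 8.035e+08 m³/yr.
C = 111000/8.035e+08 = 0.0001381 kg/m³ = 0.1381 mg/L.

0.138 mg/L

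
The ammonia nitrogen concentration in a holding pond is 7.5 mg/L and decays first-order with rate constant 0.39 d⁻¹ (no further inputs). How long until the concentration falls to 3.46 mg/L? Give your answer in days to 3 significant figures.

t = ln(C₀/C)/k = ln(7.5/3.46)/0.39 = 0.7736/0.39 = 1.984 d.

1.98 d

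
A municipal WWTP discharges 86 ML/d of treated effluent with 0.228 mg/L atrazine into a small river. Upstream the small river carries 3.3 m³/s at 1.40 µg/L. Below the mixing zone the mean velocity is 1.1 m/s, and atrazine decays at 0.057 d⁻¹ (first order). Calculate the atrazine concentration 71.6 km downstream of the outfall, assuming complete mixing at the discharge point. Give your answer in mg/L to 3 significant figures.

86 ML/d = 0.9954 m³/s.
1.40 µg/L = 0.0014 mg/L.
After complete mixing, C₀ = (0.9954·0.228 + 3.3·0.0014) / 4.295 = 0.05391 mg/L.
Travel time t = 7.16e+04 m / 1.1 m/s = 6.509e+04 s = 0.7534 d.
C = 0.05391·exp(−0.057·0.7534) = 0.05391·0.958 = 0.05164 mg/L.

0.0516 mg/L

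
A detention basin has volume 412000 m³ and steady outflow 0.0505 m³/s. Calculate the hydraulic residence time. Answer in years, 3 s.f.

Q = 0.0505 m³/s × 3.156e+07 s/yr = 1.594e+06 m³/yr.
Hydraulic residence time τ = V/Q = 412000/1.594e+06 = 0.2585 yr.

0.259 yr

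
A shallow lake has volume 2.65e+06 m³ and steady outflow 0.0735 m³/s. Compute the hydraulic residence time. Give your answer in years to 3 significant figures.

1.14 yr

Q = 0.0735 m³/s × 3.156e+07 s/yr = 2.319e+06 m³/yr.
Hydraulic residence time τ = V/Q = 2.65e+06/2.319e+06 = 1.142 yr.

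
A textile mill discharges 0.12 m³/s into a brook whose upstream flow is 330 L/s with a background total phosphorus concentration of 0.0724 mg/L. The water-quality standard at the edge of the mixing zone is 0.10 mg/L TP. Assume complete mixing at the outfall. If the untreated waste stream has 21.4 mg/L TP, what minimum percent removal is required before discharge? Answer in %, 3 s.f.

330 L/s = 0.33 m³/s.
Mass balance: 0.1·0.45 = 0.12·Cₑ + 0.33·0.0724.
Cₑ = (0.045 − 0.02389) / 0.12 = 0.1759 mg/L.
Required removal = 1 − 0.1759/21.4 = 99.18 %.

99.2 %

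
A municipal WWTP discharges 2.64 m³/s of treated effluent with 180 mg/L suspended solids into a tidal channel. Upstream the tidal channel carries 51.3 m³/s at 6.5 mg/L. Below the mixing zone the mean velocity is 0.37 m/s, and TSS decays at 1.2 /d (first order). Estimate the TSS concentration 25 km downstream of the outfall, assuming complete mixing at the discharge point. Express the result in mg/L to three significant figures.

5.87 mg/L

After complete mixing, C₀ = (2.64·180 + 51.3·6.5) / 53.94 = 14.99 mg/L.
Travel time t = 2.5e+04 m / 0.37 m/s = 6.757e+04 s = 0.782 d.
C = 14.99·exp(−1.2·0.782) = 14.99·0.3912 = 5.865 mg/L.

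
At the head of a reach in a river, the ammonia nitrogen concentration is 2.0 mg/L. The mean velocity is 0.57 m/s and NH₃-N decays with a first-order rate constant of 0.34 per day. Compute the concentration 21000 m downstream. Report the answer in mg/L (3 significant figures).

1.73 mg/L

Travel time t = 21000 m / 0.57 m/s = 2.1e+04/0.57 = 3.684e+04 s = 0.4264 d.
First-order decay: C = 2.0·exp(−0.34·0.4264) = 2.0·0.865 = 1.73 mg/L.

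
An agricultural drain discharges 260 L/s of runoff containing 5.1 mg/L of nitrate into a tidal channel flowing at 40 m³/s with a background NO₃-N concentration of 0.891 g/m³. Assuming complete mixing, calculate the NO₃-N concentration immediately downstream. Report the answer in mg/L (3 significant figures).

0.918 mg/L

260 L/s = 0.26 m³/s.
Conservation of mass across the mixing zone: C = (0.26·5.1 + 40·0.891) / (0.26 + 40) = 36.97/40.26 = 0.9182 mg/L.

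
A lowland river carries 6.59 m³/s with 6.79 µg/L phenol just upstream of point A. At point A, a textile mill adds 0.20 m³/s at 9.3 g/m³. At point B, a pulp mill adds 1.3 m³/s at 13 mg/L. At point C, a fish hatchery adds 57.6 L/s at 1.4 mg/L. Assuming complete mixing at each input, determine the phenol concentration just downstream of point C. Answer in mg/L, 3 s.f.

6.79 µg/L = 0.00679 mg/L.
After input A: C = (6.59·0.00679 + 0.2·9.3) / 6.79 = 0.2805 mg/L.
After input B: C = (6.79·0.2805 + 1.3·13) / 8.09 = 2.324 mg/L.
57.6 L/s = 0.0576 m³/s.
After input C: C = (8.09·2.324 + 0.0576·1.4) / 8.148 = 2.318 mg/L.

2.32 mg/L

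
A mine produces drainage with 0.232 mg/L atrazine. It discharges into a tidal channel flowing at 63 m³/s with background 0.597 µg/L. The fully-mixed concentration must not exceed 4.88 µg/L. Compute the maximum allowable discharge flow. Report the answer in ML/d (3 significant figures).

0.597 µg/L = 0.000597 mg/L.
4.88 µg/L = 0.00488 mg/L.
Mass balance at complete mixing: C_std·(Q_w + Q_r) = Q_w·C_e + Q_r·C_b.
Rearranging, Q_w = Q_r·(C_std − C_b)/(C_e − C_std) = 63·(0.00488 − 0.000597) / (0.232 − 0.00488) = 1.188 m³/s.
= 102.6 ML/d.

103 ML/d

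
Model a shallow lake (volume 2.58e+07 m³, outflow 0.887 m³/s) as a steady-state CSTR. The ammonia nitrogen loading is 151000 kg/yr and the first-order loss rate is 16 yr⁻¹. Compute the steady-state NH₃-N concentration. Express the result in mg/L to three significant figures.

Outflow Q = 0.887 m³/s × 3.156e+07 s/yr = 2.799e+07 m³/yr.
Steady-state CSTR mass balance: W = Q·C + k·V·C, so C = W/(Q + kV).
Q + kV = 2.799e+07 + 16·2.58e+07 = 4.408e+08 m³/yr.
C = 151000/4.408e+08 = 0.0003426 kg/m³ = 0.3426 mg/L.

0.343 mg/L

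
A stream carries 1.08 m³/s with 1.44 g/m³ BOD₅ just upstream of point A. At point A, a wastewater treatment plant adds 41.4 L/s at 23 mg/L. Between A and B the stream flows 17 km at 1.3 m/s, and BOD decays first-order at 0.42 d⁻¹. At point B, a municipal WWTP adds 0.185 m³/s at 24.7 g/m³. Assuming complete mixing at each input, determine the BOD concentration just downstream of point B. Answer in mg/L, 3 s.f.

5.30 mg/L

41.4 L/s = 0.0414 m³/s.
After input A: C = (1.08·1.44 + 0.0414·23) / 1.121 = 2.236 mg/L.
Over the 17 km reach to input B (t = 1.308e+04 s = 0.1514 d), decay gives C = 2.236·exp(−0.42·0.1514) = 2.098 mg/L.
After input B: C = (1.121·2.098 + 0.185·24.7) / 1.306 = 5.299 mg/L.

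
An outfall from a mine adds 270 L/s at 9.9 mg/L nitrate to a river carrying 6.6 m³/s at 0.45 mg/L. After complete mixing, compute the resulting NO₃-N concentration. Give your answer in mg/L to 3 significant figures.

0.821 mg/L

270 L/s = 0.27 m³/s.
Flow-weighted mixing gives C = (0.27·9.9 + 6.6·0.45) / (0.27 + 6.6) = 5.643/6.87 = 0.8214 mg/L.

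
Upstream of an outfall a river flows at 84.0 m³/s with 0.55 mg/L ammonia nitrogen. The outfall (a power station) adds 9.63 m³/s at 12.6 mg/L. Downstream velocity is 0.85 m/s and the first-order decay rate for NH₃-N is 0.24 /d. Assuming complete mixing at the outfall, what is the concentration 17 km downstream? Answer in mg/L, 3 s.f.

After complete mixing, C₀ = (9.63·12.6 + 84·0.55) / 93.63 = 1.789 mg/L.
Travel time t = 1.7e+04 m / 0.85 m/s = 2e+04 s = 0.2315 d.
C = 1.789·exp(−0.24·0.2315) = 1.789·0.946 = 1.693 mg/L.

1.69 mg/L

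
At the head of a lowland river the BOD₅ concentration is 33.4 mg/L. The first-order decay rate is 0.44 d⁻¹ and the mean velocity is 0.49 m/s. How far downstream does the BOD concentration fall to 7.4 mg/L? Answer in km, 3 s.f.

145 km

From C = C₀·e^(−kt), t = ln(C₀/C)/k = ln(33.4/7.4)/0.44 = 1.507/0.44 = 3.425 d.
Distance = v·t = 0.49 m/s × 2.959e+05 s = 1.45e+05 m = 145 km.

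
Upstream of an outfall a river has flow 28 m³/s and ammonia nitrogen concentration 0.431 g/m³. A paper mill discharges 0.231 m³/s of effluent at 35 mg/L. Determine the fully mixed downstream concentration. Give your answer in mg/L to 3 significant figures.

0.714 mg/L

Conservation of mass across the mixing zone: C = (0.231·35 + 28·0.431) / (0.231 + 28) = 20.15/28.23 = 0.7139 mg/L.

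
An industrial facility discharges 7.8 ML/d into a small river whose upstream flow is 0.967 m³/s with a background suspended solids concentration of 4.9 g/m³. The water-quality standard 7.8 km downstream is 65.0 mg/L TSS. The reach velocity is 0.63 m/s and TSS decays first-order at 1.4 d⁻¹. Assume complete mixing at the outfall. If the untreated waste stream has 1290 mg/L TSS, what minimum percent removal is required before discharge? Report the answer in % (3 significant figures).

31.9 %

7.8 ML/d = 0.09028 m³/s.
Travel time to the compliance point: t = 7800/0.63 = 1.238e+04 s = 0.1433 d; decay factor exp(−1.4·0.1433) = 0.8182.
So the concentration just after mixing may be at most 65/0.8182 = 79.44 mg/L.
Mass balance: 79.44·1.057 = 0.09028·Cₑ + 0.967·4.9.
Cₑ = (83.99 − 4.738) / 0.09028 = 877.9 mg/L.
Required removal = 1 − 877.9/1290 = 31.95 %.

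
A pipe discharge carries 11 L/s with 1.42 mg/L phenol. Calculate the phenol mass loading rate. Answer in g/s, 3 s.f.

11 L/s = 0.011 m³/s.
Mass flux = Q·C = 0.011 m³/s × 1.42 g/m³ = 0.01562 g/s.

0.0156 g/s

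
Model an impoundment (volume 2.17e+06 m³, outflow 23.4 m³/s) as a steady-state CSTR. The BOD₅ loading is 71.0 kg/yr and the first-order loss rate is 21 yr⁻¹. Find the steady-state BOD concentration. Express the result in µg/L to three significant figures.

Outflow Q = 23.4 m³/s × 3.156e+07 s/yr = 7.384e+08 m³/yr.
Steady-state CSTR mass balance: W = Q·C + k·V·C, so C = W/(Q + kV).
Q + kV = 7.384e+08 + 21·2.17e+06 = 7.84e+08 m³/yr.
C = 71.0/7.84e+08 = 9.056e-08 kg/m³ = 9.056e-05 mg/L = 0.09056 µg/L.

0.0906 µg/L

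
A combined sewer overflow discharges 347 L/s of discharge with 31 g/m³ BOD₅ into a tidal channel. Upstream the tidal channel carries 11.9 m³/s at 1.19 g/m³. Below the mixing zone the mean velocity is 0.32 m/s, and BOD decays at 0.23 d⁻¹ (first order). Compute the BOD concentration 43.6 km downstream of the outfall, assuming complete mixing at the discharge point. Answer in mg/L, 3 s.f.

347 L/s = 0.347 m³/s.
After complete mixing, C₀ = (0.347·31 + 11.9·1.19) / 12.25 = 2.035 mg/L.
Travel time t = 4.36e+04 m / 0.32 m/s = 1.362e+05 s = 1.577 d.
C = 2.035·exp(−0.23·1.577) = 2.035·0.6958 = 1.416 mg/L.

1.42 mg/L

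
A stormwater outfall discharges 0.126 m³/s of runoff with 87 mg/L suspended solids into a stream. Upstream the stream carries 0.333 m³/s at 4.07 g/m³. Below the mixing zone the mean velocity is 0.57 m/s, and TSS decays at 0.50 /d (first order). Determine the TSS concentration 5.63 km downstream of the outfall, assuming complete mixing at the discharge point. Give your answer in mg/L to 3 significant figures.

25.3 mg/L

After complete mixing, C₀ = (0.126·87 + 0.333·4.07) / 0.459 = 26.84 mg/L.
Travel time t = 5630 m / 0.57 m/s = 9877 s = 0.1143 d.
C = 26.84·exp(−0.50·0.1143) = 26.84·0.9444 = 25.34 mg/L.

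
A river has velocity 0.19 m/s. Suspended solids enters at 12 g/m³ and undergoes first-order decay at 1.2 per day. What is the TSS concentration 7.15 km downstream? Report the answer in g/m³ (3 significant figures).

Travel time t = 7.15 km / 0.19 m/s = 7150/0.19 = 3.763e+04 s = 0.4356 d.
First-order decay: C = 12·exp(−1.2·0.4356) = 12·0.5929 = 7.115 g/m³.

7.12 g/m³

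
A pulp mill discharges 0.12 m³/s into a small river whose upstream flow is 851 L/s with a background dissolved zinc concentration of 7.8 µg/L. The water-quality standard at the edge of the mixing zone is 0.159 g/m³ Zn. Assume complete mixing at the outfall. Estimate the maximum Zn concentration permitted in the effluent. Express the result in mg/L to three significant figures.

851 L/s = 0.851 m³/s.
7.8 µg/L = 0.0078 mg/L.
Mass balance: 0.159·0.971 = 0.12·Cₑ + 0.851·0.0078.
Cₑ = (0.1544 − 0.006638) / 0.12 = 1.231 mg/L.

1.23 mg/L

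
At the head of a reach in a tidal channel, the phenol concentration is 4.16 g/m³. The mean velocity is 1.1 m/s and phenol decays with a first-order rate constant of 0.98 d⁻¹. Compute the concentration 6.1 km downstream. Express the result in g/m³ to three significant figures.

Travel time t = 6.1 km / 1.1 m/s = 6100/1.1 = 5545 s = 0.06418 d.
First-order decay: C = 4.16·exp(−0.98·0.06418) = 4.16·0.939 = 3.906 g/m³.

3.91 g/m³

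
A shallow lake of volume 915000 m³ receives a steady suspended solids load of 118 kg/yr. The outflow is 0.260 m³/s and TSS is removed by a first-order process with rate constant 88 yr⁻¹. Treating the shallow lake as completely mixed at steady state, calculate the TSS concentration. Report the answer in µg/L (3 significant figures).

1.33 µg/L

Outflow Q = 0.260 m³/s × 3.156e+07 s/yr = 8.205e+06 m³/yr.
Steady-state CSTR mass balance: W = Q·C + k·V·C, so C = W/(Q + kV).
Q + kV = 8.205e+06 + 88·915000 = 8.872e+07 m³/yr.
C = 118/8.872e+07 = 1.33e-06 kg/m³ = 0.00133 mg/L = 1.33 µg/L.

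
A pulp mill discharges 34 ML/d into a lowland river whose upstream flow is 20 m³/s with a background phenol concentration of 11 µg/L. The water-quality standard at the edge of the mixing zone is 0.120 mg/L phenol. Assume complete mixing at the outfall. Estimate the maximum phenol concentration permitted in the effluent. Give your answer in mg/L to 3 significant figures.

34 ML/d = 0.3935 m³/s.
11 µg/L = 0.011 mg/L.
Mass balance: 0.12·20.39 = 0.3935·Cₑ + 20·0.011.
Cₑ = (2.447 − 0.22) / 0.3935 = 5.66 mg/L.

5.66 mg/L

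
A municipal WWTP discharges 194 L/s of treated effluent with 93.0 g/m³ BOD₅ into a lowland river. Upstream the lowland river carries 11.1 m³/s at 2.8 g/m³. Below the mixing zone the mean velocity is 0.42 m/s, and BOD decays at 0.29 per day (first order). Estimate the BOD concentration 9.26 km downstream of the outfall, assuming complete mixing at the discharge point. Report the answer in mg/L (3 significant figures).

194 L/s = 0.194 m³/s.
After complete mixing, C₀ = (0.194·93 + 11.1·2.8) / 11.29 = 4.349 mg/L.
Travel time t = 9260 m / 0.42 m/s = 2.205e+04 s = 0.2552 d.
C = 4.349·exp(−0.29·0.2552) = 4.349·0.9287 = 4.039 mg/L.

4.04 mg/L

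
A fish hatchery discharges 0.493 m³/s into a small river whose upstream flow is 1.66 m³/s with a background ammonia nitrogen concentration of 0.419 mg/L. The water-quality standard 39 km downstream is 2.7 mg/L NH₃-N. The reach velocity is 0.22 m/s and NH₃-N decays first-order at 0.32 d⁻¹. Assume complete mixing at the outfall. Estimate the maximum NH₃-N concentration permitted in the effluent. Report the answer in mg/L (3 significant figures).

21.3 mg/L

Travel time to the compliance point: t = 3.9e+04/0.22 = 1.773e+05 s = 2.052 d; decay factor exp(−0.32·2.052) = 0.5186.
So the concentration just after mixing may be at most 2.7/0.5186 = 5.206 mg/L.
Mass balance: 5.206·2.153 = 0.493·Cₑ + 1.66·0.419.
Cₑ = (11.21 − 0.6955) / 0.493 = 21.32 mg/L.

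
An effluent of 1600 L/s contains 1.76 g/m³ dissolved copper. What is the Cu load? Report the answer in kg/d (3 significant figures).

1600 L/s = 1.6 m³/s.
Mass flux = Q·C = 1.6 m³/s × 1.76 g/m³ = 2.816 g/s.
= 2.816 g/s × 86.4 = 243.3 kg/d.

243 kg/d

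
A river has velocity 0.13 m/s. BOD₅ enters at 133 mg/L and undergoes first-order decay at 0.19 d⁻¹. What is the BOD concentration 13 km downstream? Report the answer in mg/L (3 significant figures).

107 mg/L

Travel time t = 13 km / 0.13 m/s = 1.3e+04/0.13 = 1e+05 s = 1.157 d.
First-order decay: C = 133·exp(−0.19·1.157) = 133·0.8026 = 106.7 mg/L.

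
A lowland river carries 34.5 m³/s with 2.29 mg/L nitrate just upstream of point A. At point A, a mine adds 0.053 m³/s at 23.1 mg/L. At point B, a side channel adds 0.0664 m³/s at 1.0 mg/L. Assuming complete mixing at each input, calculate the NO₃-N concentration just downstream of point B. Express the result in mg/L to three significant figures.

2.32 mg/L

After input A: C = (34.5·2.29 + 0.053·23.1) / 34.55 = 2.322 mg/L.
After input B: C = (34.55·2.322 + 0.0664·1) / 34.62 = 2.319 mg/L.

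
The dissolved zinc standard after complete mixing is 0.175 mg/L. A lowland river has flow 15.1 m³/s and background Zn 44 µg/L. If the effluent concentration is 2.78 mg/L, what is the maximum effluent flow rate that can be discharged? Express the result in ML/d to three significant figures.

65.6 ML/d

44 µg/L = 0.044 mg/L.
Mass balance at complete mixing: C_std·(Q_w + Q_r) = Q_w·C_e + Q_r·C_b.
Rearranging, Q_w = Q_r·(C_std − C_b)/(C_e − C_std) = 15.1·(0.175 − 0.044) / (2.78 − 0.175) = 0.7593 m³/s.
= 65.61 ML/d.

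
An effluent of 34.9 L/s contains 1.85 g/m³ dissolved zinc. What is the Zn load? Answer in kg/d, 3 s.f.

34.9 L/s = 0.0349 m³/s.
Mass flux = Q·C = 0.0349 m³/s × 1.85 g/m³ = 0.06456 g/s.
= 0.06456 g/s × 86.4 = 5.578 kg/d.

5.58 kg/d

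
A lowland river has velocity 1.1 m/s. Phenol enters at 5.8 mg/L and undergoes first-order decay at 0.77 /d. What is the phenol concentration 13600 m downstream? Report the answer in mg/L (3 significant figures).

5.19 mg/L

Travel time t = 13600 m / 1.1 m/s = 1.36e+04/1.1 = 1.236e+04 s = 0.1431 d.
First-order decay: C = 5.8·exp(−0.77·0.1431) = 5.8·0.8957 = 5.195 mg/L.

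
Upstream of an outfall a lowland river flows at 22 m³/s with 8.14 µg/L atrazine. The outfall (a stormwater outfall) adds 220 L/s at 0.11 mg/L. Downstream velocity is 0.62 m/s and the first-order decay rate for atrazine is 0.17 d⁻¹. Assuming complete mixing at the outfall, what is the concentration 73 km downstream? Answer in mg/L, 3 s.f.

0.00726 mg/L

220 L/s = 0.22 m³/s.
8.14 µg/L = 0.00814 mg/L.
After complete mixing, C₀ = (0.22·0.11 + 22·0.00814) / 22.22 = 0.009149 mg/L.
Travel time t = 7.3e+04 m / 0.62 m/s = 1.177e+05 s = 1.363 d.
C = 0.009149·exp(−0.17·1.363) = 0.009149·0.7932 = 0.007257 mg/L.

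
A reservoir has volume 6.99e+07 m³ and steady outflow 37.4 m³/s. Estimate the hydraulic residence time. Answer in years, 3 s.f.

Q = 37.4 m³/s × 3.156e+07 s/yr = 1.18e+09 m³/yr.
Hydraulic residence time τ = V/Q = 6.99e+07/1.18e+09 = 0.05922 yr.

0.0592 yr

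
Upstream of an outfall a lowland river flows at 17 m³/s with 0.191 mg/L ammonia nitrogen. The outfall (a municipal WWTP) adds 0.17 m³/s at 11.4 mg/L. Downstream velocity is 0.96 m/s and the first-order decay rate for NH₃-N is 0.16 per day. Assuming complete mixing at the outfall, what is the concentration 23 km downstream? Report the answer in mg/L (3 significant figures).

0.289 mg/L

After complete mixing, C₀ = (0.17·11.4 + 17·0.191) / 17.17 = 0.302 mg/L.
Travel time t = 2.3e+04 m / 0.96 m/s = 2.396e+04 s = 0.2773 d.
C = 0.302·exp(−0.16·0.2773) = 0.302·0.9566 = 0.2889 mg/L.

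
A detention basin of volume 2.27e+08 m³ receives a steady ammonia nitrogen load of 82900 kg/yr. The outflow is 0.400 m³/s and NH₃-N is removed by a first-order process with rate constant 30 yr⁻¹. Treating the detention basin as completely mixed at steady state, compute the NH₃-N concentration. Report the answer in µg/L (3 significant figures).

12.2 µg/L

Outflow Q = 0.400 m³/s × 3.156e+07 s/yr = 1.262e+07 m³/yr.
Steady-state CSTR mass balance: W = Q·C + k·V·C, so C = W/(Q + kV).
Q + kV = 1.262e+07 + 30·2.27e+08 = 6.823e+09 m³/yr.
C = 82900/6.823e+09 = 1.215e-05 kg/m³ = 0.01215 mg/L = 12.15 µg/L.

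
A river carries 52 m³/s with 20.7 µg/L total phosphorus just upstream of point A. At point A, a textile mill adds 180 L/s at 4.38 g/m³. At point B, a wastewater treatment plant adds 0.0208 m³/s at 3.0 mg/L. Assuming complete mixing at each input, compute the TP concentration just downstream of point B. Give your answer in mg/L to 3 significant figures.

20.7 µg/L = 0.0207 mg/L.
180 L/s = 0.18 m³/s.
After input A: C = (52·0.0207 + 0.18·4.38) / 52.18 = 0.03574 mg/L.
After input B: C = (52.18·0.03574 + 0.0208·3) / 52.2 = 0.03692 mg/L.

0.0369 mg/L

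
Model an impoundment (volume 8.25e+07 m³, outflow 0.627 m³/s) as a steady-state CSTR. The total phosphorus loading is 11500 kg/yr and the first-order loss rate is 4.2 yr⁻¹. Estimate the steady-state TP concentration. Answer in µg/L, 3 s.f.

Outflow Q = 0.627 m³/s × 3.156e+07 s/yr = 1.979e+07 m³/yr.
Steady-state CSTR mass balance: W = Q·C + k·V·C, so C = W/(Q + kV).
Q + kV = 1.979e+07 + 4.2·8.25e+07 = 3.663e+08 m³/yr.
C = 11500/3.663e+08 = 3.14e-05 kg/m³ = 0.0314 mg/L = 31.4 µg/L.

31.4 µg/L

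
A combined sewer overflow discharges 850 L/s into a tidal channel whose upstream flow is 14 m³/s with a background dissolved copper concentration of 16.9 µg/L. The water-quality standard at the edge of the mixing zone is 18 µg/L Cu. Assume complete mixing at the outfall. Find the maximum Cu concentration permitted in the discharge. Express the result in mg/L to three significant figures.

0.0361 mg/L

850 L/s = 0.85 m³/s.
16.9 µg/L = 0.0169 mg/L.
18 µg/L = 0.018 mg/L.
Mass balance: 0.018·14.85 = 0.85·Cₑ + 14·0.0169.
Cₑ = (0.2673 − 0.2366) / 0.85 = 0.03612 mg/L.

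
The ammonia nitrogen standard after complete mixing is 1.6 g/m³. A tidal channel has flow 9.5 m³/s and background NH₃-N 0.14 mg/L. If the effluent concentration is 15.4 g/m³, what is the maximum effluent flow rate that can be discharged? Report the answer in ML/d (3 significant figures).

86.8 ML/d

Mass balance at complete mixing: C_std·(Q_w + Q_r) = Q_w·C_e + Q_r·C_b.
Rearranging, Q_w = Q_r·(C_std − C_b)/(C_e − C_std) = 9.5·(1.6 − 0.14) / (15.4 − 1.6) = 1.005 m³/s.
= 86.84 ML/d.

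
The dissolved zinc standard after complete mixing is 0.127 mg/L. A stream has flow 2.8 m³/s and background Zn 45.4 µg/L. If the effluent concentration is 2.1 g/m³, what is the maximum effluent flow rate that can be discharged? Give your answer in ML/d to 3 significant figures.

10.0 ML/d

45.4 µg/L = 0.0454 mg/L.
Mass balance at complete mixing: C_std·(Q_w + Q_r) = Q_w·C_e + Q_r·C_b.
Rearranging, Q_w = Q_r·(C_std − C_b)/(C_e − C_std) = 2.8·(0.127 − 0.0454) / (2.1 − 0.127) = 0.1158 m³/s.
= 10.01 ML/d.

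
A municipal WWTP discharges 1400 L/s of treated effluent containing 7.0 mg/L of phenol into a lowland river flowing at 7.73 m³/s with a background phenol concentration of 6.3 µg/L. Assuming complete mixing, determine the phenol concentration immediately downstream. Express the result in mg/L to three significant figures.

1400 L/s = 1.4 m³/s.
6.3 µg/L = 0.0063 mg/L.
Conservation of mass across the mixing zone: C = (1.4·7 + 7.73·0.0063) / (1.4 + 7.73) = 9.849/9.13 = 1.079 mg/L.

1.08 mg/L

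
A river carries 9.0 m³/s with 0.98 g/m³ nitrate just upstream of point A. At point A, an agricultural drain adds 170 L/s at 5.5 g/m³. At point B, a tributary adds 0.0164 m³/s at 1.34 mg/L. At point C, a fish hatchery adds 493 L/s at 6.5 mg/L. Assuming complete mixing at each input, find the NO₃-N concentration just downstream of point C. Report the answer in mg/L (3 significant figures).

1.34 mg/L

170 L/s = 0.17 m³/s.
After input A: C = (9·0.98 + 0.17·5.5) / 9.17 = 1.064 mg/L.
After input B: C = (9.17·1.064 + 0.0164·1.34) / 9.186 = 1.064 mg/L.
493 L/s = 0.493 m³/s.
After input C: C = (9.186·1.064 + 0.493·6.5) / 9.679 = 1.341 mg/L.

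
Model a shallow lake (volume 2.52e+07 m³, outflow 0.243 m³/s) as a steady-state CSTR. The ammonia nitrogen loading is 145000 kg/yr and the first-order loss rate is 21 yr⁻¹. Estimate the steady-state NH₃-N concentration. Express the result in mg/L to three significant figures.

0.270 mg/L

Outflow Q = 0.243 m³/s × 3.156e+07 s/yr = 7.668e+06 m³/yr.
Steady-state CSTR mass balance: W = Q·C + k·V·C, so C = W/(Q + kV).
Q + kV = 7.668e+06 + 21·2.52e+07 = 5.369e+08 m³/yr.
C = 145000/5.369e+08 = 0.0002701 kg/m³ = 0.2701 mg/L.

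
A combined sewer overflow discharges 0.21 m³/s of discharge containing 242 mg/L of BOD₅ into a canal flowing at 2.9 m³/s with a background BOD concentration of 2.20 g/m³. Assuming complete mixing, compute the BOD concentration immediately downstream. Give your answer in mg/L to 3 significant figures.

By mass balance at complete mixing, C = (0.21·242 + 2.9·2.2) / (0.21 + 2.9) = 57.2/3.11 = 18.39 mg/L.

18.4 mg/L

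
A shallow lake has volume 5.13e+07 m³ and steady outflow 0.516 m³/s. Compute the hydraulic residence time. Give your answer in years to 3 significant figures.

Q = 0.516 m³/s × 3.156e+07 s/yr = 1.628e+07 m³/yr.
Hydraulic residence time τ = V/Q = 5.13e+07/1.628e+07 = 3.15 yr.

3.15 yr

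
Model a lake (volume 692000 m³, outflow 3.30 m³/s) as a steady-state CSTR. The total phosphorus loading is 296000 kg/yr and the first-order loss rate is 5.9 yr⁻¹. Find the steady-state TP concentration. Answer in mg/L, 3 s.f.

2.74 mg/L

Outflow Q = 3.30 m³/s × 3.156e+07 s/yr = 1.041e+08 m³/yr.
Steady-state CSTR mass balance: W = Q·C + k·V·C, so C = W/(Q + kV).
Q + kV = 1.041e+08 + 5.9·692000 = 1.082e+08 m³/yr.
C = 296000/1.082e+08 = 0.002735 kg/m³ = 2.735 mg/L.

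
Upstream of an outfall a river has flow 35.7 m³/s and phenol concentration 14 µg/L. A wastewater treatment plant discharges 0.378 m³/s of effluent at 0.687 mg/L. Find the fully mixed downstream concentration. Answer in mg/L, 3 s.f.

14 µg/L = 0.014 mg/L.
By mass balance at complete mixing, C = (0.378·0.687 + 35.7·0.014) / (0.378 + 35.7) = 0.7595/36.08 = 0.02105 mg/L.

0.0211 mg/L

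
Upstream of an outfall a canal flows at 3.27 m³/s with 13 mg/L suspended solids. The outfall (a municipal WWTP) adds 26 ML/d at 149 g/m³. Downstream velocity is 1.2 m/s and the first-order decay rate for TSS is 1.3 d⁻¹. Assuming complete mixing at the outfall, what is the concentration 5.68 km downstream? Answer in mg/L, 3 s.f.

26 ML/d = 0.3009 m³/s.
After complete mixing, C₀ = (0.3009·149 + 3.27·13) / 3.571 = 24.46 mg/L.
Travel time t = 5680 m / 1.2 m/s = 4733 s = 0.05478 d.
C = 24.46·exp(−1.3·0.05478) = 24.46·0.9313 = 22.78 mg/L.

22.8 mg/L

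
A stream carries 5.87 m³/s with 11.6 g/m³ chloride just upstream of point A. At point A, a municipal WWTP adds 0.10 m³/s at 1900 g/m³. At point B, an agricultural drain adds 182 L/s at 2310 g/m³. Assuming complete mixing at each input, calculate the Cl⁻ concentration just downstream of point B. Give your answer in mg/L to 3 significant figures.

110 mg/L

After input A: C = (5.87·11.6 + 0.1·1900) / 5.97 = 43.23 mg/L.
182 L/s = 0.182 m³/s.
After input B: C = (5.97·43.23 + 0.182·2310) / 6.152 = 110.3 mg/L.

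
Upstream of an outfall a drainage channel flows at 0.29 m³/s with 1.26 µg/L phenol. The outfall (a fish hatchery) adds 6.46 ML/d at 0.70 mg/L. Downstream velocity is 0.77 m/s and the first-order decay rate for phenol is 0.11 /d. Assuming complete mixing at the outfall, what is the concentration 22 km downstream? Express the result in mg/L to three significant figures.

0.139 mg/L

6.46 ML/d = 0.07477 m³/s.
1.26 µg/L = 0.00126 mg/L.
After complete mixing, C₀ = (0.07477·0.7 + 0.29·0.00126) / 0.3648 = 0.1445 mg/L.
Travel time t = 2.2e+04 m / 0.77 m/s = 2.857e+04 s = 0.3307 d.
C = 0.1445·exp(−0.11·0.3307) = 0.1445·0.9643 = 0.1393 mg/L.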